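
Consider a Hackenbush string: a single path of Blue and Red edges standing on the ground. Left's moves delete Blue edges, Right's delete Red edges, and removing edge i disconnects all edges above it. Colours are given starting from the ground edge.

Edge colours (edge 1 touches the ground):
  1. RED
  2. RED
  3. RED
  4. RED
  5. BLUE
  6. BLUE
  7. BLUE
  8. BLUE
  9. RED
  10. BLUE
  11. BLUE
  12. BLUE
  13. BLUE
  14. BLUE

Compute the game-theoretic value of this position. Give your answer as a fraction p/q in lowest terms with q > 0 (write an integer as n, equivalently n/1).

-3137/1024

step 1: add RED to get R; options L={  } R={ 0 } so -1
step 2: add RED to get RR; options L={  } R={ -1 0 } so -2
step 3: add RED to get RRR; options L={  } R={ -2 -1 0 } so -3
step 4: add RED to get RRRR; options L={  } R={ -3 -2 -1 0 } so -4
step 5: add BLUE to get RRRRB; options L={ -4 } R={ -3 -2 -1 0 } so -7/2
step 6: add BLUE to get RRRRBB; options L={ -4 -7/2 } R={ -3 -2 -1 0 } so -13/4
step 7: add BLUE to get RRRRBBB; options L={ -4 -7/2 -13/4 } R={ -3 -2 -1 0 } so -25/8
step 8: add BLUE to get RRRRBBBB; options L={ -4 -7/2 -13/4 -25/8 } R={ -3 -2 -1 0 } so -49/16
step 9: add RED to get RRRRBBBBR; options L={ -4 -7/2 -13/4 -25/8 } R={ -49/16 -3 -2 -1 0 } so -99/32
step 10: add BLUE to get RRRRBBBBRB; options L={ -4 -7/2 -13/4 -25/8 -99/32 } R={ -49/16 -3 -2 -1 0 } so -197/64
step 11: add BLUE to get RRRRBBBBRBB; options L={ -4 -7/2 -13/4 -25/8 -99/32 -197/64 } R={ -49/16 -3 -2 -1 0 } so -393/128
step 12: add BLUE to get RRRRBBBBRBBB; options L={ -4 -7/2 -13/4 -25/8 -99/32 -197/64 -393/128 } R={ -49/16 -3 -2 -1 0 } so -785/256
step 13: add BLUE to get RRRRBBBBRBBBB; options L={ -4 -7/2 -13/4 -25/8 -99/32 -197/64 -393/128 -785/256 } R={ -49/16 -3 -2 -1 0 } so -1569/512
step 14: add BLUE to get RRRRBBBBRBBBBB; options L={ -4 -7/2 -13/4 -25/8 -99/32 -197/64 -393/128 -785/256 -1569/512 } R={ -49/16 -3 -2 -1 0 } so -3137/1024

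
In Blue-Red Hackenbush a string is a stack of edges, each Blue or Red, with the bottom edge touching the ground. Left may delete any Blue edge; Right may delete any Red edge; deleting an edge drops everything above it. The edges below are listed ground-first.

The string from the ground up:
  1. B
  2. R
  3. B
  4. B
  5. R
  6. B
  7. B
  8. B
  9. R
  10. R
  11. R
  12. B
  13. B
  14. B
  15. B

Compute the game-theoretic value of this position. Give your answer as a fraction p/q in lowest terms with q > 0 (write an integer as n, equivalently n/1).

14111/16384

B: Left { 0 }, Right { · } — simplest 1
BR: Left { 0 }, Right { 1 } — simplest 1/2
BRB: Left { 0; 1/2 }, Right { 1 } — simplest 3/4
BRBB: Left { 0; 1/2; 3/4 }, Right { 1 } — simplest 7/8
BRBBR: Left { 0; 1/2; 3/4 }, Right { 7/8; 1 } — simplest 13/16
BRBBRB: Left { 0; 1/2; 3/4; 13/16 }, Right { 7/8; 1 } — simplest 27/32
BRBBRBB: Left { 0; 1/2; 3/4; 13/16; 27/32 }, Right { 7/8; 1 } — simplest 55/64
BRBBRBBB: Left { 0; 1/2; 3/4; 13/16; 27/32; 55/64 }, Right { 7/8; 1 } — simplest 111/128
BRBBRBBBR: Left { 0; 1/2; 3/4; 13/16; 27/32; 55/64 }, Right { 111/128; 7/8; 1 } — simplest 221/256
BRBBRBBBRR: Left { 0; 1/2; 3/4; 13/16; 27/32; 55/64 }, Right { 221/256; 111/128; 7/8; 1 } — simplest 441/512
BRBBRBBBRRR: Left { 0; 1/2; 3/4; 13/16; 27/32; 55/64 }, Right { 441/512; 221/256; 111/128; 7/8; 1 } — simplest 881/1024
BRBBRBBBRRRB: Left { 0; 1/2; 3/4; 13/16; 27/32; 55/64; 881/1024 }, Right { 441/512; 221/256; 111/128; 7/8; 1 } — simplest 1763/2048
BRBBRBBBRRRBB: Left { 0; 1/2; 3/4; 13/16; 27/32; 55/64; 881/1024; 1763/2048 }, Right { 441/512; 221/256; 111/128; 7/8; 1 } — simplest 3527/4096
BRBBRBBBRRRBBB: Left { 0; 1/2; 3/4; 13/16; 27/32; 55/64; 881/1024; 1763/2048; 3527/4096 }, Right { 441/512; 221/256; 111/128; 7/8; 1 } — simplest 7055/8192
BRBBRBBBRRRBBBB: Left { 0; 1/2; 3/4; 13/16; 27/32; 55/64; 881/1024; 1763/2048; 3527/4096; 7055/8192 }, Right { 441/512; 221/256; 111/128; 7/8; 1 } — simplest 14111/16384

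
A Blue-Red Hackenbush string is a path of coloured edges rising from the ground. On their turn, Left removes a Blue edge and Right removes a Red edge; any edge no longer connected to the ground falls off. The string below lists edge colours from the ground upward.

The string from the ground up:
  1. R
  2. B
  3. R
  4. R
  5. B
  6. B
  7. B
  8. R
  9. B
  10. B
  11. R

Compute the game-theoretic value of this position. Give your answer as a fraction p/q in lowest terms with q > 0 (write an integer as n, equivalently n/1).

Build value(s[:k]) for k = 1..11, string s = R B R R B B B R B B R.
step 1: add R to get R; options L={ · } R={ 0 } → -1
step 2: add B to get RB; options L={ -1 } R={ 0 } → -1/2
step 3: add R to get RBR; options L={ -1 } R={ -1/2 0 } → -3/4
step 4: add R to get RBRR; options L={ -1 } R={ -3/4 -1/2 0 } → -7/8
step 5: add B to get RBRRB; options L={ -1 -7/8 } R={ -3/4 -1/2 0 } → -13/16
step 6: add B to get RBRRBB; options L={ -1 -7/8 -13/16 } R={ -3/4 -1/2 0 } → -25/32
step 7: add B to get RBRRBBB; options L={ -1 -7/8 -13/16 -25/32 } R={ -3/4 -1/2 0 } → -49/64
step 8: add R to get RBRRBBBR; options L={ -1 -7/8 -13/16 -25/32 } R={ -49/64 -3/4 -1/2 0 } → -99/128
step 9: add B to get RBRRBBBRB; options L={ -1 -7/8 -13/16 -25/32 -99/128 } R={ -49/64 -3/4 -1/2 0 } → -197/256
step 10: add B to get RBRRBBBRBB; options L={ -1 -7/8 -13/16 -25/32 -99/128 -197/256 } R={ -49/64 -3/4 -1/2 0 } → -393/512
step 11: add R to get RBRRBBBRBBR; options L={ -1 -7/8 -13/16 -25/32 -99/128 -197/256 } R={ -393/512 -49/64 -3/4 -1/2 0 } → -787/1024

-787/1024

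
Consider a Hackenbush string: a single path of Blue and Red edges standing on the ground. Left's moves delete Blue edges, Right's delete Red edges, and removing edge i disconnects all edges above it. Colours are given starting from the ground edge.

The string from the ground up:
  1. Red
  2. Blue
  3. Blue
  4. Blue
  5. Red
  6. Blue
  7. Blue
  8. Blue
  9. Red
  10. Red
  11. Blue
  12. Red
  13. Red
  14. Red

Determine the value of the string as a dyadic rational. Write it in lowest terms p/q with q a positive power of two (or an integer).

Prefix values for Red Blue Blue Blue Red Blue Blue Blue Red Red Blue Red Red Red via {L|R} + simplicity:
edge 1 of 14 (Red): { · | 0 } gives -1
edge 2 of 14 (Blue): { -1 | 0 } gives -1/2
edge 3 of 14 (Blue): { -1,-1/2 | 0 } gives -1/4
edge 4 of 14 (Blue): { -1,-1/2,-1/4 | 0 } gives -1/8
edge 5 of 14 (Red): { -1,-1/2,-1/4 | -1/8,0 } gives -3/16
edge 6 of 14 (Blue): { -1,-1/2,-1/4,-3/16 | -1/8,0 } gives -5/32
edge 7 of 14 (Blue): { -1,-1/2,-1/4,-3/16,-5/32 | -1/8,0 } gives -9/64
edge 8 of 14 (Blue): { -1,-1/2,-1/4,-3/16,-5/32,-9/64 | -1/8,0 } gives -17/128
edge 9 of 14 (Red): { -1,-1/2,-1/4,-3/16,-5/32,-9/64 | -17/128,-1/8,0 } gives -35/256
edge 10 of 14 (Red): { -1,-1/2,-1/4,-3/16,-5/32,-9/64 | -35/256,-17/128,-1/8,0 } gives -71/512
edge 11 of 14 (Blue): { -1,-1/2,-1/4,-3/16,-5/32,-9/64,-71/512 | -35/256,-17/128,-1/8,0 } gives -141/1024
edge 12 of 14 (Red): { -1,-1/2,-1/4,-3/16,-5/32,-9/64,-71/512 | -141/1024,-35/256,-17/128,-1/8,0 } gives -283/2048
edge 13 of 14 (Red): { -1,-1/2,-1/4,-3/16,-5/32,-9/64,-71/512 | -283/2048,-141/1024,-35/256,-17/128,-1/8,0 } gives -567/4096
edge 14 of 14 (Red): { -1,-1/2,-1/4,-3/16,-5/32,-9/64,-71/512 | -567/4096,-283/2048,-141/1024,-35/256,-17/128,-1/8,0 } gives -1135/8192

-1135/8192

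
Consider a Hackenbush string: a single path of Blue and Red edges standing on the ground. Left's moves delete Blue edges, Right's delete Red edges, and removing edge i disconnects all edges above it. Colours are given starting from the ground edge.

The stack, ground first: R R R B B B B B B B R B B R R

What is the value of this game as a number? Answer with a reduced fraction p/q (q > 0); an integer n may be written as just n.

val_1 [R]  L=[(no moves)]  R=[0]  so -1
val_2 [RR]  L=[(no moves)]  R=[-1,0]  so -2
val_3 [RRR]  L=[(no moves)]  R=[-2,-1,0]  so -3
val_4 [RRRB]  L=[-3]  R=[-2,-1,0]  so -5/2
val_5 [RRRBB]  L=[-3,-5/2]  R=[-2,-1,0]  so -9/4
val_6 [RRRBBB]  L=[-3,-5/2,-9/4]  R=[-2,-1,0]  so -17/8
val_7 [RRRBBBB]  L=[-3,-5/2,-9/4,-17/8]  R=[-2,-1,0]  so -33/16
val_8 [RRRBBBBB]  L=[-3,-5/2,-9/4,-17/8,-33/16]  R=[-2,-1,0]  so -65/32
val_9 [RRRBBBBBB]  L=[-3,-5/2,-9/4,-17/8,-33/16,-65/32]  R=[-2,-1,0]  so -129/64
val_10 [RRRBBBBBBB]  L=[-3,-5/2,-9/4,-17/8,-33/16,-65/32,-129/64]  R=[-2,-1,0]  so -257/128
val_11 [RRRBBBBBBBR]  L=[-3,-5/2,-9/4,-17/8,-33/16,-65/32,-129/64]  R=[-257/128,-2,-1,0]  so -515/256
val_12 [RRRBBBBBBBRB]  L=[-3,-5/2,-9/4,-17/8,-33/16,-65/32,-129/64,-515/256]  R=[-257/128,-2,-1,0]  so -1029/512
val_13 [RRRBBBBBBBRBB]  L=[-3,-5/2,-9/4,-17/8,-33/16,-65/32,-129/64,-515/256,-1029/512]  R=[-257/128,-2,-1,0]  so -2057/1024
val_14 [RRRBBBBBBBRBBR]  L=[-3,-5/2,-9/4,-17/8,-33/16,-65/32,-129/64,-515/256,-1029/512]  R=[-2057/1024,-257/128,-2,-1,0]  so -4115/2048
val_15 [RRRBBBBBBBRBBRR]  L=[-3,-5/2,-9/4,-17/8,-33/16,-65/32,-129/64,-515/256,-1029/512]  R=[-4115/2048,-2057/1024,-257/128,-2,-1,0]  so -8231/4096

-8231/4096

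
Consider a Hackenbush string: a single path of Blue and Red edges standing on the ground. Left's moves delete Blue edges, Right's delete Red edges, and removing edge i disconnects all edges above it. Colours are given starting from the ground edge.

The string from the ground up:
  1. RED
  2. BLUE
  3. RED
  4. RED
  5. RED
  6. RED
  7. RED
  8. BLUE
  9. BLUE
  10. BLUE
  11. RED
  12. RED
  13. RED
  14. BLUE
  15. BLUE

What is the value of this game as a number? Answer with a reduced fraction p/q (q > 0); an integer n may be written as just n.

edge 1 of 15 (RED): { · | 0 } => -1
edge 2 of 15 (BLUE): { -1 | 0 } => -1/2
edge 3 of 15 (RED): { -1 | -1/2,0 } => -3/4
edge 4 of 15 (RED): { -1 | -3/4,-1/2,0 } => -7/8
edge 5 of 15 (RED): { -1 | -7/8,-3/4,-1/2,0 } => -15/16
edge 6 of 15 (RED): { -1 | -15/16,-7/8,-3/4,-1/2,0 } => -31/32
edge 7 of 15 (RED): { -1 | -31/32,-15/16,-7/8,-3/4,-1/2,0 } => -63/64
edge 8 of 15 (BLUE): { -1,-63/64 | -31/32,-15/16,-7/8,-3/4,-1/2,0 } => -125/128
edge 9 of 15 (BLUE): { -1,-63/64,-125/128 | -31/32,-15/16,-7/8,-3/4,-1/2,0 } => -249/256
edge 10 of 15 (BLUE): { -1,-63/64,-125/128,-249/256 | -31/32,-15/16,-7/8,-3/4,-1/2,0 } => -497/512
edge 11 of 15 (RED): { -1,-63/64,-125/128,-249/256 | -497/512,-31/32,-15/16,-7/8,-3/4,-1/2,0 } => -995/1024
edge 12 of 15 (RED): { -1,-63/64,-125/128,-249/256 | -995/1024,-497/512,-31/32,-15/16,-7/8,-3/4,-1/2,0 } => -1991/2048
edge 13 of 15 (RED): { -1,-63/64,-125/128,-249/256 | -1991/2048,-995/1024,-497/512,-31/32,-15/16,-7/8,-3/4,-1/2,0 } => -3983/4096
edge 14 of 15 (BLUE): { -1,-63/64,-125/128,-249/256,-3983/4096 | -1991/2048,-995/1024,-497/512,-31/32,-15/16,-7/8,-3/4,-1/2,0 } => -7965/8192
edge 15 of 15 (BLUE): { -1,-63/64,-125/128,-249/256,-3983/4096,-7965/8192 | -1991/2048,-995/1024,-497/512,-31/32,-15/16,-7/8,-3/4,-1/2,0 } => -15929/16384

-15929/16384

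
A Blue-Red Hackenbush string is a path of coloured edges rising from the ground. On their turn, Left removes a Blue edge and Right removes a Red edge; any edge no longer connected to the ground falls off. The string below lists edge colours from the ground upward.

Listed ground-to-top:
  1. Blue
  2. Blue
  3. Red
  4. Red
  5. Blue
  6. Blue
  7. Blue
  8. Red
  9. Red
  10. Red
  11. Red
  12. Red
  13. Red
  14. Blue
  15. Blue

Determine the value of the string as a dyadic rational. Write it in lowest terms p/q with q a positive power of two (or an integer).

edge 1 of 15 (Blue): { 0 | ∅ } → 1
edge 2 of 15 (Blue): { 0,1 | ∅ } → 2
edge 3 of 15 (Red): { 0,1 | 2 } → 3/2
edge 4 of 15 (Red): { 0,1 | 3/2,2 } → 5/4
edge 5 of 15 (Blue): { 0,1,5/4 | 3/2,2 } → 11/8
edge 6 of 15 (Blue): { 0,1,5/4,11/8 | 3/2,2 } → 23/16
edge 7 of 15 (Blue): { 0,1,5/4,11/8,23/16 | 3/2,2 } → 47/32
edge 8 of 15 (Red): { 0,1,5/4,11/8,23/16 | 47/32,3/2,2 } → 93/64
edge 9 of 15 (Red): { 0,1,5/4,11/8,23/16 | 93/64,47/32,3/2,2 } → 185/128
edge 10 of 15 (Red): { 0,1,5/4,11/8,23/16 | 185/128,93/64,47/32,3/2,2 } → 369/256
edge 11 of 15 (Red): { 0,1,5/4,11/8,23/16 | 369/256,185/128,93/64,47/32,3/2,2 } → 737/512
edge 12 of 15 (Red): { 0,1,5/4,11/8,23/16 | 737/512,369/256,185/128,93/64,47/32,3/2,2 } → 1473/1024
edge 13 of 15 (Red): { 0,1,5/4,11/8,23/16 | 1473/1024,737/512,369/256,185/128,93/64,47/32,3/2,2 } → 2945/2048
edge 14 of 15 (Blue): { 0,1,5/4,11/8,23/16,2945/2048 | 1473/1024,737/512,369/256,185/128,93/64,47/32,3/2,2 } → 5891/4096
edge 15 of 15 (Blue): { 0,1,5/4,11/8,23/16,2945/2048,5891/4096 | 1473/1024,737/512,369/256,185/128,93/64,47/32,3/2,2 } → 11783/8192

11783/8192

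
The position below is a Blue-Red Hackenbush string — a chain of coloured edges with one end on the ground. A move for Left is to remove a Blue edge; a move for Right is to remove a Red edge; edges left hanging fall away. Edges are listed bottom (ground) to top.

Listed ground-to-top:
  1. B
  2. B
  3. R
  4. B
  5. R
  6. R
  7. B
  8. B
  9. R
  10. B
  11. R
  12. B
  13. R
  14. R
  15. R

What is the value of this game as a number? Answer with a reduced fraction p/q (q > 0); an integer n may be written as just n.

Build g(s[:k]) for k = 1..15, string s = B B R B R R B B R B R B R R R.
g_1 [B]  L=[0]  R=[·]  — 1
g_2 [BB]  L=[0 1]  R=[·]  — 2
g_3 [BBR]  L=[0 1]  R=[2]  — 3/2
g_4 [BBRB]  L=[0 1 3/2]  R=[2]  — 7/4
g_5 [BBRBR]  L=[0 1 3/2]  R=[7/4 2]  — 13/8
g_6 [BBRBRR]  L=[0 1 3/2]  R=[13/8 7/4 2]  — 25/16
g_7 [BBRBRRB]  L=[0 1 3/2 25/16]  R=[13/8 7/4 2]  — 51/32
g_8 [BBRBRRBB]  L=[0 1 3/2 25/16 51/32]  R=[13/8 7/4 2]  — 103/64
g_9 [BBRBRRBBR]  L=[0 1 3/2 25/16 51/32]  R=[103/64 13/8 7/4 2]  — 205/128
g_10 [BBRBRRBBRB]  L=[0 1 3/2 25/16 51/32 205/128]  R=[103/64 13/8 7/4 2]  — 411/256
g_11 [BBRBRRBBRBR]  L=[0 1 3/2 25/16 51/32 205/128]  R=[411/256 103/64 13/8 7/4 2]  — 821/512
g_12 [BBRBRRBBRBRB]  L=[0 1 3/2 25/16 51/32 205/128 821/512]  R=[411/256 103/64 13/8 7/4 2]  — 1643/1024
g_13 [BBRBRRBBRBRBR]  L=[0 1 3/2 25/16 51/32 205/128 821/512]  R=[1643/1024 411/256 103/64 13/8 7/4 2]  — 3285/2048
g_14 [BBRBRRBBRBRBRR]  L=[0 1 3/2 25/16 51/32 205/128 821/512]  R=[3285/2048 1643/1024 411/256 103/64 13/8 7/4 2]  — 6569/4096
g_15 [BBRBRRBBRBRBRRR]  L=[0 1 3/2 25/16 51/32 205/128 821/512]  R=[6569/4096 3285/2048 1643/1024 411/256 103/64 13/8 7/4 2]  — 13137/8192

13137/8192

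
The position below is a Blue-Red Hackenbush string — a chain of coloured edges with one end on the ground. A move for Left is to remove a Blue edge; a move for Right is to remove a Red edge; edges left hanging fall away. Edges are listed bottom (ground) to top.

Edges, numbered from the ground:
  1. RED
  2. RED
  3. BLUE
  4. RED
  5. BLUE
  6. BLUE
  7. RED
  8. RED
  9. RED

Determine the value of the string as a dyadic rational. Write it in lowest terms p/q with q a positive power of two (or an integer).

Prefix values for RED RED BLUE RED BLUE BLUE RED RED RED via {L|R} + simplicity:
1 of 9 · R · max L −∞ · min R 0 -> -1
2 of 9 · RR · max L −∞ · min R -1 -> -2
3 of 9 · RRB · max L -2 · min R -1 -> -3/2
4 of 9 · RRBR · max L -2 · min R -3/2 -> -7/4
5 of 9 · RRBRB · max L -7/4 · min R -3/2 -> -13/8
6 of 9 · RRBRBB · max L -13/8 · min R -3/2 -> -25/16
7 of 9 · RRBRBBR · max L -13/8 · min R -25/16 -> -51/32
8 of 9 · RRBRBBRR · max L -13/8 · min R -51/32 -> -103/64
9 of 9 · RRBRBBRRR · max L -13/8 · min R -103/64 -> -207/128

-207/128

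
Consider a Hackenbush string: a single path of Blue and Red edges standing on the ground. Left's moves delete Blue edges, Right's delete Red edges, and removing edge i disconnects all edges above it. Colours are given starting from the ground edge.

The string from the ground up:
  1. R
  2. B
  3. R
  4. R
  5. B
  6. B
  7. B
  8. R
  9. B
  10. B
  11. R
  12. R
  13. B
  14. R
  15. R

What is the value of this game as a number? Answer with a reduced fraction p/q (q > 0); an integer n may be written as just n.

-12599/16384

edge 1 of 15 (R): {  | 0 } = -1
edge 2 of 15 (B): { -1 | 0 } = -1/2
edge 3 of 15 (R): { -1 | -1/2 0 } = -3/4
edge 4 of 15 (R): { -1 | -3/4 -1/2 0 } = -7/8
edge 5 of 15 (B): { -1 -7/8 | -3/4 -1/2 0 } = -13/16
edge 6 of 15 (B): { -1 -7/8 -13/16 | -3/4 -1/2 0 } = -25/32
edge 7 of 15 (B): { -1 -7/8 -13/16 -25/32 | -3/4 -1/2 0 } = -49/64
edge 8 of 15 (R): { -1 -7/8 -13/16 -25/32 | -49/64 -3/4 -1/2 0 } = -99/128
edge 9 of 15 (B): { -1 -7/8 -13/16 -25/32 -99/128 | -49/64 -3/4 -1/2 0 } = -197/256
edge 10 of 15 (B): { -1 -7/8 -13/16 -25/32 -99/128 -197/256 | -49/64 -3/4 -1/2 0 } = -393/512
edge 11 of 15 (R): { -1 -7/8 -13/16 -25/32 -99/128 -197/256 | -393/512 -49/64 -3/4 -1/2 0 } = -787/1024
edge 12 of 15 (R): { -1 -7/8 -13/16 -25/32 -99/128 -197/256 | -787/1024 -393/512 -49/64 -3/4 -1/2 0 } = -1575/2048
edge 13 of 15 (B): { -1 -7/8 -13/16 -25/32 -99/128 -197/256 -1575/2048 | -787/1024 -393/512 -49/64 -3/4 -1/2 0 } = -3149/4096
edge 14 of 15 (R): { -1 -7/8 -13/16 -25/32 -99/128 -197/256 -1575/2048 | -3149/4096 -787/1024 -393/512 -49/64 -3/4 -1/2 0 } = -6299/8192
edge 15 of 15 (R): { -1 -7/8 -13/16 -25/32 -99/128 -197/256 -1575/2048 | -6299/8192 -3149/4096 -787/1024 -393/512 -49/64 -3/4 -1/2 0 } = -12599/16384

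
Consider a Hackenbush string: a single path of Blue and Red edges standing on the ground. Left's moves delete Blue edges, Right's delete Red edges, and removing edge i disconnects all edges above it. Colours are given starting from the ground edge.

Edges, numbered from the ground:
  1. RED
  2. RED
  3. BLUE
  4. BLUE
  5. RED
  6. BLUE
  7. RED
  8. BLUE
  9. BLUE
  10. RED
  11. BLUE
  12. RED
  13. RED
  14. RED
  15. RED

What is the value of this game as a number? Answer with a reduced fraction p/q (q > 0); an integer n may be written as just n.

-10847/8192

Recurse on prefixes of the 15-edge string RED RED BLUE BLUE RED BLUE RED BLUE BLUE RED BLUE RED RED RED RED:
step 1: add RED to get R; options L={  } R={ 0 } -> -1
step 2: add RED to get RR; options L={  } R={ -1, 0 } -> -2
step 3: add BLUE to get RRB; options L={ -2 } R={ -1, 0 } -> -3/2
step 4: add BLUE to get RRBB; options L={ -2, -3/2 } R={ -1, 0 } -> -5/4
step 5: add RED to get RRBBR; options L={ -2, -3/2 } R={ -5/4, -1, 0 } -> -11/8
step 6: add BLUE to get RRBBRB; options L={ -2, -3/2, -11/8 } R={ -5/4, -1, 0 } -> -21/16
step 7: add RED to get RRBBRBR; options L={ -2, -3/2, -11/8 } R={ -21/16, -5/4, -1, 0 } -> -43/32
step 8: add BLUE to get RRBBRBRB; options L={ -2, -3/2, -11/8, -43/32 } R={ -21/16, -5/4, -1, 0 } -> -85/64
step 9: add BLUE to get RRBBRBRBB; options L={ -2, -3/2, -11/8, -43/32, -85/64 } R={ -21/16, -5/4, -1, 0 } -> -169/128
step 10: add RED to get RRBBRBRBBR; options L={ -2, -3/2, -11/8, -43/32, -85/64 } R={ -169/128, -21/16, -5/4, -1, 0 } -> -339/256
step 11: add BLUE to get RRBBRBRBBRB; options L={ -2, -3/2, -11/8, -43/32, -85/64, -339/256 } R={ -169/128, -21/16, -5/4, -1, 0 } -> -677/512
step 12: add RED to get RRBBRBRBBRBR; options L={ -2, -3/2, -11/8, -43/32, -85/64, -339/256 } R={ -677/512, -169/128, -21/16, -5/4, -1, 0 } -> -1355/1024
step 13: add RED to get RRBBRBRBBRBRR; options L={ -2, -3/2, -11/8, -43/32, -85/64, -339/256 } R={ -1355/1024, -677/512, -169/128, -21/16, -5/4, -1, 0 } -> -2711/2048
step 14: add RED to get RRBBRBRBBRBRRR; options L={ -2, -3/2, -11/8, -43/32, -85/64, -339/256 } R={ -2711/2048, -1355/1024, -677/512, -169/128, -21/16, -5/4, -1, 0 } -> -5423/4096
step 15: add RED to get RRBBRBRBBRBRRRR; options L={ -2, -3/2, -11/8, -43/32, -85/64, -339/256 } R={ -5423/4096, -2711/2048, -1355/1024, -677/512, -169/128, -21/16, -5/4, -1, 0 } -> -10847/8192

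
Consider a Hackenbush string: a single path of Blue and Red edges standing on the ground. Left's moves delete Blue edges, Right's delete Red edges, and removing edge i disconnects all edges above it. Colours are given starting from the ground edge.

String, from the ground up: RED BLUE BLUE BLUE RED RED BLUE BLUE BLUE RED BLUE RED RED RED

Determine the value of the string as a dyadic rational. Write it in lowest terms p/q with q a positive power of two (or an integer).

-1583/8192

Build g(s[:k]) for k = 1..14, string s = RED BLUE BLUE BLUE RED RED BLUE BLUE BLUE RED BLUE RED RED RED.
R: Left { none }, Right { 0 } ⇒ simplest -1
RB: Left { -1 }, Right { 0 } ⇒ simplest -1/2
RBB: Left { -1 -1/2 }, Right { 0 } ⇒ simplest -1/4
RBBB: Left { -1 -1/2 -1/4 }, Right { 0 } ⇒ simplest -1/8
RBBBR: Left { -1 -1/2 -1/4 }, Right { -1/8 0 } ⇒ simplest -3/16
RBBBRR: Left { -1 -1/2 -1/4 }, Right { -3/16 -1/8 0 } ⇒ simplest -7/32
RBBBRRB: Left { -1 -1/2 -1/4 -7/32 }, Right { -3/16 -1/8 0 } ⇒ simplest -13/64
RBBBRRBB: Left { -1 -1/2 -1/4 -7/32 -13/64 }, Right { -3/16 -1/8 0 } ⇒ simplest -25/128
RBBBRRBBB: Left { -1 -1/2 -1/4 -7/32 -13/64 -25/128 }, Right { -3/16 -1/8 0 } ⇒ simplest -49/256
RBBBRRBBBR: Left { -1 -1/2 -1/4 -7/32 -13/64 -25/128 }, Right { -49/256 -3/16 -1/8 0 } ⇒ simplest -99/512
RBBBRRBBBRB: Left { -1 -1/2 -1/4 -7/32 -13/64 -25/128 -99/512 }, Right { -49/256 -3/16 -1/8 0 } ⇒ simplest -197/1024
RBBBRRBBBRBR: Left { -1 -1/2 -1/4 -7/32 -13/64 -25/128 -99/512 }, Right { -197/1024 -49/256 -3/16 -1/8 0 } ⇒ simplest -395/2048
RBBBRRBBBRBRR: Left { -1 -1/2 -1/4 -7/32 -13/64 -25/128 -99/512 }, Right { -395/2048 -197/1024 -49/256 -3/16 -1/8 0 } ⇒ simplest -791/4096
RBBBRRBBBRBRRR: Left { -1 -1/2 -1/4 -7/32 -13/64 -25/128 -99/512 }, Right { -791/4096 -395/2048 -197/1024 -49/256 -3/16 -1/8 0 } ⇒ simplest -1583/8192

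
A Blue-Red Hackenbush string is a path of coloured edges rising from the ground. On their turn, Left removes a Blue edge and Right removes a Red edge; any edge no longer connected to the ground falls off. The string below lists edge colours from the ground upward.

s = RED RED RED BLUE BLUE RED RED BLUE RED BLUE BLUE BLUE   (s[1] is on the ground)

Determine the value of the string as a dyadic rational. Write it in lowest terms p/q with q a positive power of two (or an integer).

-1233/512

step 1: add RED to get R; options L={  } R={ 0 } => -1
step 2: add RED to get RR; options L={  } R={ -1; 0 } => -2
step 3: add RED to get RRR; options L={  } R={ -2; -1; 0 } => -3
step 4: add BLUE to get RRRB; options L={ -3 } R={ -2; -1; 0 } => -5/2
step 5: add BLUE to get RRRBB; options L={ -3; -5/2 } R={ -2; -1; 0 } => -9/4
step 6: add RED to get RRRBBR; options L={ -3; -5/2 } R={ -9/4; -2; -1; 0 } => -19/8
step 7: add RED to get RRRBBRR; options L={ -3; -5/2 } R={ -19/8; -9/4; -2; -1; 0 } => -39/16
step 8: add BLUE to get RRRBBRRB; options L={ -3; -5/2; -39/16 } R={ -19/8; -9/4; -2; -1; 0 } => -77/32
step 9: add RED to get RRRBBRRBR; options L={ -3; -5/2; -39/16 } R={ -77/32; -19/8; -9/4; -2; -1; 0 } => -155/64
step 10: add BLUE to get RRRBBRRBRB; options L={ -3; -5/2; -39/16; -155/64 } R={ -77/32; -19/8; -9/4; -2; -1; 0 } => -309/128
step 11: add BLUE to get RRRBBRRBRBB; options L={ -3; -5/2; -39/16; -155/64; -309/128 } R={ -77/32; -19/8; -9/4; -2; -1; 0 } => -617/256
step 12: add BLUE to get RRRBBRRBRBBB; options L={ -3; -5/2; -39/16; -155/64; -309/128; -617/256 } R={ -77/32; -19/8; -9/4; -2; -1; 0 } => -1233/512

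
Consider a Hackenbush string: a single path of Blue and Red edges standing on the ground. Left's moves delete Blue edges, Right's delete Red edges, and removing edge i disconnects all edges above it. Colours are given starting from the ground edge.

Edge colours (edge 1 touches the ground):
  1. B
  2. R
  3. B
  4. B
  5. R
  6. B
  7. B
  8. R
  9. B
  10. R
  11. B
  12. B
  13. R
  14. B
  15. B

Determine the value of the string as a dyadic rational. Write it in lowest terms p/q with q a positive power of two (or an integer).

B: Left { 0 }, Right { ∅ } ⇒ simplest 1
BR: Left { 0 }, Right { 1 } ⇒ simplest 1/2
BRB: Left { 0 1/2 }, Right { 1 } ⇒ simplest 3/4
BRBB: Left { 0 1/2 3/4 }, Right { 1 } ⇒ simplest 7/8
BRBBR: Left { 0 1/2 3/4 }, Right { 7/8 1 } ⇒ simplest 13/16
BRBBRB: Left { 0 1/2 3/4 13/16 }, Right { 7/8 1 } ⇒ simplest 27/32
BRBBRBB: Left { 0 1/2 3/4 13/16 27/32 }, Right { 7/8 1 } ⇒ simplest 55/64
BRBBRBBR: Left { 0 1/2 3/4 13/16 27/32 }, Right { 55/64 7/8 1 } ⇒ simplest 109/128
BRBBRBBRB: Left { 0 1/2 3/4 13/16 27/32 109/128 }, Right { 55/64 7/8 1 } ⇒ simplest 219/256
BRBBRBBRBR: Left { 0 1/2 3/4 13/16 27/32 109/128 }, Right { 219/256 55/64 7/8 1 } ⇒ simplest 437/512
BRBBRBBRBRB: Left { 0 1/2 3/4 13/16 27/32 109/128 437/512 }, Right { 219/256 55/64 7/8 1 } ⇒ simplest 875/1024
BRBBRBBRBRBB: Left { 0 1/2 3/4 13/16 27/32 109/128 437/512 875/1024 }, Right { 219/256 55/64 7/8 1 } ⇒ simplest 1751/2048
BRBBRBBRBRBBR: Left { 0 1/2 3/4 13/16 27/32 109/128 437/512 875/1024 }, Right { 1751/2048 219/256 55/64 7/8 1 } ⇒ simplest 3501/4096
BRBBRBBRBRBBRB: Left { 0 1/2 3/4 13/16 27/32 109/128 437/512 875/1024 3501/4096 }, Right { 1751/2048 219/256 55/64 7/8 1 } ⇒ simplest 7003/8192
BRBBRBBRBRBBRBB: Left { 0 1/2 3/4 13/16 27/32 109/128 437/512 875/1024 3501/4096 7003/8192 }, Right { 1751/2048 219/256 55/64 7/8 1 } ⇒ simplest 14007/16384

14007/16384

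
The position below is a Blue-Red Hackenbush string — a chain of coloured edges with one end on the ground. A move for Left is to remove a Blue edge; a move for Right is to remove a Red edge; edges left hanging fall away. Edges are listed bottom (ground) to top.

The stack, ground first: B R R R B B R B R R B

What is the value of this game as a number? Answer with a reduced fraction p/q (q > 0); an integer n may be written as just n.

Prefix values for B R R R B B R B R R B via {L|R} + simplicity:
step 1: add B to get B; options L={ 0 } R={ · } so 1
step 2: add R to get BR; options L={ 0 } R={ 1 } so 1/2
step 3: add R to get BRR; options L={ 0 } R={ 1/2, 1 } so 1/4
step 4: add R to get BRRR; options L={ 0 } R={ 1/4, 1/2, 1 } so 1/8
step 5: add B to get BRRRB; options L={ 0, 1/8 } R={ 1/4, 1/2, 1 } so 3/16
step 6: add B to get BRRRBB; options L={ 0, 1/8, 3/16 } R={ 1/4, 1/2, 1 } so 7/32
step 7: add R to get BRRRBBR; options L={ 0, 1/8, 3/16 } R={ 7/32, 1/4, 1/2, 1 } so 13/64
step 8: add B to get BRRRBBRB; options L={ 0, 1/8, 3/16, 13/64 } R={ 7/32, 1/4, 1/2, 1 } so 27/128
step 9: add R to get BRRRBBRBR; options L={ 0, 1/8, 3/16, 13/64 } R={ 27/128, 7/32, 1/4, 1/2, 1 } so 53/256
step 10: add R to get BRRRBBRBRR; options L={ 0, 1/8, 3/16, 13/64 } R={ 53/256, 27/128, 7/32, 1/4, 1/2, 1 } so 105/512
step 11: add B to get BRRRBBRBRRB; options L={ 0, 1/8, 3/16, 13/64, 105/512 } R={ 53/256, 27/128, 7/32, 1/4, 1/2, 1 } so 211/1024

211/1024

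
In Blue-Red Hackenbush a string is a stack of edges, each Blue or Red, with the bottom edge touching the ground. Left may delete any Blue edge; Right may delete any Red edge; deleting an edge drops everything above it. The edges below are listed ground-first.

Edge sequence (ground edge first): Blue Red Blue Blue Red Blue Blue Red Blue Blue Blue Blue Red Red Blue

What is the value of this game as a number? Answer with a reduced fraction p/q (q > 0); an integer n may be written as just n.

14067/16384

1 of 15 · B · max L 0 · min R +∞ => 1
2 of 15 · BR · max L 0 · min R 1 => 1/2
3 of 15 · BRB · max L 1/2 · min R 1 => 3/4
4 of 15 · BRBB · max L 3/4 · min R 1 => 7/8
5 of 15 · BRBBR · max L 3/4 · min R 7/8 => 13/16
6 of 15 · BRBBRB · max L 13/16 · min R 7/8 => 27/32
7 of 15 · BRBBRBB · max L 27/32 · min R 7/8 => 55/64
8 of 15 · BRBBRBBR · max L 27/32 · min R 55/64 => 109/128
9 of 15 · BRBBRBBRB · max L 109/128 · min R 55/64 => 219/256
10 of 15 · BRBBRBBRBB · max L 219/256 · min R 55/64 => 439/512
11 of 15 · BRBBRBBRBBB · max L 439/512 · min R 55/64 => 879/1024
12 of 15 · BRBBRBBRBBBB · max L 879/1024 · min R 55/64 => 1759/2048
13 of 15 · BRBBRBBRBBBBR · max L 879/1024 · min R 1759/2048 => 3517/4096
14 of 15 · BRBBRBBRBBBBRR · max L 879/1024 · min R 3517/4096 => 7033/8192
15 of 15 · BRBBRBBRBBBBRRB · max L 7033/8192 · min R 3517/4096 => 14067/16384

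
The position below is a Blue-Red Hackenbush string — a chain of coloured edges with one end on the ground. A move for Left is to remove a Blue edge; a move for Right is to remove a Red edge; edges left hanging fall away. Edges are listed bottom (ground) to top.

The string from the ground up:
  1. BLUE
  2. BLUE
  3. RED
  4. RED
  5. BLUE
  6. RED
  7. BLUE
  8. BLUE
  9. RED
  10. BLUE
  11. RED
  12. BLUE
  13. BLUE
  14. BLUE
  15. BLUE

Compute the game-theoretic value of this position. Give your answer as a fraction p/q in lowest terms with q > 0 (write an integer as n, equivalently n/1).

11103/8192

val(B) = { 0 | · } — 1
val(BB) = { 0 1 | · } — 2
val(BBR) = { 0 1 | 2 } — 3/2
val(BBRR) = { 0 1 | 3/2 2 } — 5/4
val(BBRRB) = { 0 1 5/4 | 3/2 2 } — 11/8
val(BBRRBR) = { 0 1 5/4 | 11/8 3/2 2 } — 21/16
val(BBRRBRB) = { 0 1 5/4 21/16 | 11/8 3/2 2 } — 43/32
val(BBRRBRBB) = { 0 1 5/4 21/16 43/32 | 11/8 3/2 2 } — 87/64
val(BBRRBRBBR) = { 0 1 5/4 21/16 43/32 | 87/64 11/8 3/2 2 } — 173/128
val(BBRRBRBBRB) = { 0 1 5/4 21/16 43/32 173/128 | 87/64 11/8 3/2 2 } — 347/256
val(BBRRBRBBRBR) = { 0 1 5/4 21/16 43/32 173/128 | 347/256 87/64 11/8 3/2 2 } — 693/512
val(BBRRBRBBRBRB) = { 0 1 5/4 21/16 43/32 173/128 693/512 | 347/256 87/64 11/8 3/2 2 } — 1387/1024
val(BBRRBRBBRBRBB) = { 0 1 5/4 21/16 43/32 173/128 693/512 1387/1024 | 347/256 87/64 11/8 3/2 2 } — 2775/2048
val(BBRRBRBBRBRBBB) = { 0 1 5/4 21/16 43/32 173/128 693/512 1387/1024 2775/2048 | 347/256 87/64 11/8 3/2 2 } — 5551/4096
val(BBRRBRBBRBRBBBB) = { 0 1 5/4 21/16 43/32 173/128 693/512 1387/1024 2775/2048 5551/4096 | 347/256 87/64 11/8 3/2 2 } — 11103/8192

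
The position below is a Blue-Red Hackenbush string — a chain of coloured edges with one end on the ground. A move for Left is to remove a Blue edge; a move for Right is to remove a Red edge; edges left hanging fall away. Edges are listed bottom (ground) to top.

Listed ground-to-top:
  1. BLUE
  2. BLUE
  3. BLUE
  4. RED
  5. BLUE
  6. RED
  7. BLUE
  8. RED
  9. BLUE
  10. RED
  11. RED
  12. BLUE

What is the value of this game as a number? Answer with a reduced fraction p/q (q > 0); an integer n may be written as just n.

g(B) = { 0 | — } = 1
g(BB) = { 0 1 | — } = 2
g(BBB) = { 0 1 2 | — } = 3
g(BBBR) = { 0 1 2 | 3 } = 5/2
g(BBBRB) = { 0 1 2 5/2 | 3 } = 11/4
g(BBBRBR) = { 0 1 2 5/2 | 11/4 3 } = 21/8
g(BBBRBRB) = { 0 1 2 5/2 21/8 | 11/4 3 } = 43/16
g(BBBRBRBR) = { 0 1 2 5/2 21/8 | 43/16 11/4 3 } = 85/32
g(BBBRBRBRB) = { 0 1 2 5/2 21/8 85/32 | 43/16 11/4 3 } = 171/64
g(BBBRBRBRBR) = { 0 1 2 5/2 21/8 85/32 | 171/64 43/16 11/4 3 } = 341/128
g(BBBRBRBRBRR) = { 0 1 2 5/2 21/8 85/32 | 341/128 171/64 43/16 11/4 3 } = 681/256
g(BBBRBRBRBRRB) = { 0 1 2 5/2 21/8 85/32 681/256 | 341/128 171/64 43/16 11/4 3 } = 1363/512

1363/512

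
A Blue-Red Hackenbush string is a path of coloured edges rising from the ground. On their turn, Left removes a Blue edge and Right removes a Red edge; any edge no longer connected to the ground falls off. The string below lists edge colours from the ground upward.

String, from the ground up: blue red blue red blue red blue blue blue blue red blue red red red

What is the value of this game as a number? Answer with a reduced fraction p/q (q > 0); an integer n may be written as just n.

11217/16384

Build g(s[:k]) for k = 1..15, string s = blue red blue red blue red blue blue blue blue red blue red red red.
g(b) = { 0 | — } ⇒ 1
g(br) = { 0 | 1 } ⇒ 1/2
g(brb) = { 0, 1/2 | 1 } ⇒ 3/4
g(brbr) = { 0, 1/2 | 3/4, 1 } ⇒ 5/8
g(brbrb) = { 0, 1/2, 5/8 | 3/4, 1 } ⇒ 11/16
g(brbrbr) = { 0, 1/2, 5/8 | 11/16, 3/4, 1 } ⇒ 21/32
g(brbrbrb) = { 0, 1/2, 5/8, 21/32 | 11/16, 3/4, 1 } ⇒ 43/64
g(brbrbrbb) = { 0, 1/2, 5/8, 21/32, 43/64 | 11/16, 3/4, 1 } ⇒ 87/128
g(brbrbrbbb) = { 0, 1/2, 5/8, 21/32, 43/64, 87/128 | 11/16, 3/4, 1 } ⇒ 175/256
g(brbrbrbbbb) = { 0, 1/2, 5/8, 21/32, 43/64, 87/128, 175/256 | 11/16, 3/4, 1 } ⇒ 351/512
g(brbrbrbbbbr) = { 0, 1/2, 5/8, 21/32, 43/64, 87/128, 175/256 | 351/512, 11/16, 3/4, 1 } ⇒ 701/1024
g(brbrbrbbbbrb) = { 0, 1/2, 5/8, 21/32, 43/64, 87/128, 175/256, 701/1024 | 351/512, 11/16, 3/4, 1 } ⇒ 1403/2048
g(brbrbrbbbbrbr) = { 0, 1/2, 5/8, 21/32, 43/64, 87/128, 175/256, 701/1024 | 1403/2048, 351/512, 11/16, 3/4, 1 } ⇒ 2805/4096
g(brbrbrbbbbrbrr) = { 0, 1/2, 5/8, 21/32, 43/64, 87/128, 175/256, 701/1024 | 2805/4096, 1403/2048, 351/512, 11/16, 3/4, 1 } ⇒ 5609/8192
g(brbrbrbbbbrbrrr) = { 0, 1/2, 5/8, 21/32, 43/64, 87/128, 175/256, 701/1024 | 5609/8192, 2805/4096, 1403/2048, 351/512, 11/16, 3/4, 1 } ⇒ 11217/16384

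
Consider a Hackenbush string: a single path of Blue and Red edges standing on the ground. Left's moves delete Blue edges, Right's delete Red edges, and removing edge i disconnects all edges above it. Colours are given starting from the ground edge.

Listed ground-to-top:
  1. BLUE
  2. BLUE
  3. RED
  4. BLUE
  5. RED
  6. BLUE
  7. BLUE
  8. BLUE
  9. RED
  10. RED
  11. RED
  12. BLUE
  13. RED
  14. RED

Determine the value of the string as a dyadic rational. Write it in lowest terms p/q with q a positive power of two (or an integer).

7049/4096

Prefix values for BLUE BLUE RED BLUE RED BLUE BLUE BLUE RED RED RED BLUE RED RED via {L|R} + simplicity:
val_1 [B]  L=[0]  R=[none]  gives 1
val_2 [BB]  L=[0,1]  R=[none]  gives 2
val_3 [BBR]  L=[0,1]  R=[2]  gives 3/2
val_4 [BBRB]  L=[0,1,3/2]  R=[2]  gives 7/4
val_5 [BBRBR]  L=[0,1,3/2]  R=[7/4,2]  gives 13/8
val_6 [BBRBRB]  L=[0,1,3/2,13/8]  R=[7/4,2]  gives 27/16
val_7 [BBRBRBB]  L=[0,1,3/2,13/8,27/16]  R=[7/4,2]  gives 55/32
val_8 [BBRBRBBB]  L=[0,1,3/2,13/8,27/16,55/32]  R=[7/4,2]  gives 111/64
val_9 [BBRBRBBBR]  L=[0,1,3/2,13/8,27/16,55/32]  R=[111/64,7/4,2]  gives 221/128
val_10 [BBRBRBBBRR]  L=[0,1,3/2,13/8,27/16,55/32]  R=[221/128,111/64,7/4,2]  gives 441/256
val_11 [BBRBRBBBRRR]  L=[0,1,3/2,13/8,27/16,55/32]  R=[441/256,221/128,111/64,7/4,2]  gives 881/512
val_12 [BBRBRBBBRRRB]  L=[0,1,3/2,13/8,27/16,55/32,881/512]  R=[441/256,221/128,111/64,7/4,2]  gives 1763/1024
val_13 [BBRBRBBBRRRBR]  L=[0,1,3/2,13/8,27/16,55/32,881/512]  R=[1763/1024,441/256,221/128,111/64,7/4,2]  gives 3525/2048
val_14 [BBRBRBBBRRRBRR]  L=[0,1,3/2,13/8,27/16,55/32,881/512]  R=[3525/2048,1763/1024,441/256,221/128,111/64,7/4,2]  gives 7049/4096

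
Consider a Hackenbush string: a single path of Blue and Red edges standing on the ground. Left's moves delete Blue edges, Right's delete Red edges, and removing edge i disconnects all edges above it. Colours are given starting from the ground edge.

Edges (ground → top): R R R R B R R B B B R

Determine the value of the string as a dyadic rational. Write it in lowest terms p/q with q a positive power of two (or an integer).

-483/128

step 1: add R to get R; options L={ · } R={ 0 } so -1
step 2: add R to get RR; options L={ · } R={ -1 0 } so -2
step 3: add R to get RRR; options L={ · } R={ -2 -1 0 } so -3
step 4: add R to get RRRR; options L={ · } R={ -3 -2 -1 0 } so -4
step 5: add B to get RRRRB; options L={ -4 } R={ -3 -2 -1 0 } so -7/2
step 6: add R to get RRRRBR; options L={ -4 } R={ -7/2 -3 -2 -1 0 } so -15/4
step 7: add R to get RRRRBRR; options L={ -4 } R={ -15/4 -7/2 -3 -2 -1 0 } so -31/8
step 8: add B to get RRRRBRRB; options L={ -4 -31/8 } R={ -15/4 -7/2 -3 -2 -1 0 } so -61/16
step 9: add B to get RRRRBRRBB; options L={ -4 -31/8 -61/16 } R={ -15/4 -7/2 -3 -2 -1 0 } so -121/32
step 10: add B to get RRRRBRRBBB; options L={ -4 -31/8 -61/16 -121/32 } R={ -15/4 -7/2 -3 -2 -1 0 } so -241/64
step 11: add R to get RRRRBRRBBBR; options L={ -4 -31/8 -61/16 -121/32 } R={ -241/64 -15/4 -7/2 -3 -2 -1 0 } so -483/128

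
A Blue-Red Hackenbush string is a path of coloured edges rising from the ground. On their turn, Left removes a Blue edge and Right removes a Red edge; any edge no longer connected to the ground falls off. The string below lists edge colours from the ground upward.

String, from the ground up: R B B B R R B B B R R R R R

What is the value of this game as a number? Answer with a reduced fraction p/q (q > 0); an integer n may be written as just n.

-1599/8192

R: Left {  }, Right { 0 } gives simplest -1
RB: Left { -1 }, Right { 0 } gives simplest -1/2
RBB: Left { -1,-1/2 }, Right { 0 } gives simplest -1/4
RBBB: Left { -1,-1/2,-1/4 }, Right { 0 } gives simplest -1/8
RBBBR: Left { -1,-1/2,-1/4 }, Right { -1/8,0 } gives simplest -3/16
RBBBRR: Left { -1,-1/2,-1/4 }, Right { -3/16,-1/8,0 } gives simplest -7/32
RBBBRRB: Left { -1,-1/2,-1/4,-7/32 }, Right { -3/16,-1/8,0 } gives simplest -13/64
RBBBRRBB: Left { -1,-1/2,-1/4,-7/32,-13/64 }, Right { -3/16,-1/8,0 } gives simplest -25/128
RBBBRRBBB: Left { -1,-1/2,-1/4,-7/32,-13/64,-25/128 }, Right { -3/16,-1/8,0 } gives simplest -49/256
RBBBRRBBBR: Left { -1,-1/2,-1/4,-7/32,-13/64,-25/128 }, Right { -49/256,-3/16,-1/8,0 } gives simplest -99/512
RBBBRRBBBRR: Left { -1,-1/2,-1/4,-7/32,-13/64,-25/128 }, Right { -99/512,-49/256,-3/16,-1/8,0 } gives simplest -199/1024
RBBBRRBBBRRR: Left { -1,-1/2,-1/4,-7/32,-13/64,-25/128 }, Right { -199/1024,-99/512,-49/256,-3/16,-1/8,0 } gives simplest -399/2048
RBBBRRBBBRRRR: Left { -1,-1/2,-1/4,-7/32,-13/64,-25/128 }, Right { -399/2048,-199/1024,-99/512,-49/256,-3/16,-1/8,0 } gives simplest -799/4096
RBBBRRBBBRRRRR: Left { -1,-1/2,-1/4,-7/32,-13/64,-25/128 }, Right { -799/4096,-399/2048,-199/1024,-99/512,-49/256,-3/16,-1/8,0 } gives simplest -1599/8192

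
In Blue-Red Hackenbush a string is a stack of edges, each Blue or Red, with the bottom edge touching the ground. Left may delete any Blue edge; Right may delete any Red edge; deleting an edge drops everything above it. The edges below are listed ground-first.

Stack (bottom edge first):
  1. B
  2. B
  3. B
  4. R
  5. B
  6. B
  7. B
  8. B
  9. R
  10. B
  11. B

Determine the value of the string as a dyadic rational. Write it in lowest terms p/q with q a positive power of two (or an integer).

759/256

Build G(s[:k]) for k = 1..11, string s = B B B R B B B B R B B.
G(B) = { 0 | none } = 1
G(BB) = { 0,1 | none } = 2
G(BBB) = { 0,1,2 | none } = 3
G(BBBR) = { 0,1,2 | 3 } = 5/2
G(BBBRB) = { 0,1,2,5/2 | 3 } = 11/4
G(BBBRBB) = { 0,1,2,5/2,11/4 | 3 } = 23/8
G(BBBRBBB) = { 0,1,2,5/2,11/4,23/8 | 3 } = 47/16
G(BBBRBBBB) = { 0,1,2,5/2,11/4,23/8,47/16 | 3 } = 95/32
G(BBBRBBBBR) = { 0,1,2,5/2,11/4,23/8,47/16 | 95/32,3 } = 189/64
G(BBBRBBBBRB) = { 0,1,2,5/2,11/4,23/8,47/16,189/64 | 95/32,3 } = 379/128
G(BBBRBBBBRBB) = { 0,1,2,5/2,11/4,23/8,47/16,189/64,379/128 | 95/32,3 } = 759/256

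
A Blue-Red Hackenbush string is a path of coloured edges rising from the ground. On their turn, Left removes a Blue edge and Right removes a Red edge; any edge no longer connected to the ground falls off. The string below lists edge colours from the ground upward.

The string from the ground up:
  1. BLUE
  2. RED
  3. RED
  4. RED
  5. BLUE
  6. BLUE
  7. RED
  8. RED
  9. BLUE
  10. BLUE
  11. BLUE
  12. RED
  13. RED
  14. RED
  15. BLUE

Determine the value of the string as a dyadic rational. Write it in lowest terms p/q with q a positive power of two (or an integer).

1 of 15 · B · max L 0 · min R +∞ -> 1
2 of 15 · BR · max L 0 · min R 1 -> 1/2
3 of 15 · BRR · max L 0 · min R 1/2 -> 1/4
4 of 15 · BRRR · max L 0 · min R 1/4 -> 1/8
5 of 15 · BRRRB · max L 1/8 · min R 1/4 -> 3/16
6 of 15 · BRRRBB · max L 3/16 · min R 1/4 -> 7/32
7 of 15 · BRRRBBR · max L 3/16 · min R 7/32 -> 13/64
8 of 15 · BRRRBBRR · max L 3/16 · min R 13/64 -> 25/128
9 of 15 · BRRRBBRRB · max L 25/128 · min R 13/64 -> 51/256
10 of 15 · BRRRBBRRBB · max L 51/256 · min R 13/64 -> 103/512
11 of 15 · BRRRBBRRBBB · max L 103/512 · min R 13/64 -> 207/1024
12 of 15 · BRRRBBRRBBBR · max L 103/512 · min R 207/1024 -> 413/2048
13 of 15 · BRRRBBRRBBBRR · max L 103/512 · min R 413/2048 -> 825/4096
14 of 15 · BRRRBBRRBBBRRR · max L 103/512 · min R 825/4096 -> 1649/8192
15 of 15 · BRRRBBRRBBBRRRB · max L 1649/8192 · min R 825/4096 -> 3299/16384

3299/16384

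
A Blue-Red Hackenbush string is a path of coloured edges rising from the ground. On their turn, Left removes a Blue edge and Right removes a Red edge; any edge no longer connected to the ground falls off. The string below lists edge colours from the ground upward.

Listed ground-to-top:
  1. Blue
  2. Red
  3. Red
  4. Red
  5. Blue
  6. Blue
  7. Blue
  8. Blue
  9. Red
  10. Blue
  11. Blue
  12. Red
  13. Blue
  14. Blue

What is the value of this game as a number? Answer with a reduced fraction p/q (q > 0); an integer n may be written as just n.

1975/8192

edge 1 of 14 (Blue): { 0 |  } => 1
edge 2 of 14 (Red): { 0 | 1 } => 1/2
edge 3 of 14 (Red): { 0 | 1/2 1 } => 1/4
edge 4 of 14 (Red): { 0 | 1/4 1/2 1 } => 1/8
edge 5 of 14 (Blue): { 0 1/8 | 1/4 1/2 1 } => 3/16
edge 6 of 14 (Blue): { 0 1/8 3/16 | 1/4 1/2 1 } => 7/32
edge 7 of 14 (Blue): { 0 1/8 3/16 7/32 | 1/4 1/2 1 } => 15/64
edge 8 of 14 (Blue): { 0 1/8 3/16 7/32 15/64 | 1/4 1/2 1 } => 31/128
edge 9 of 14 (Red): { 0 1/8 3/16 7/32 15/64 | 31/128 1/4 1/2 1 } => 61/256
edge 10 of 14 (Blue): { 0 1/8 3/16 7/32 15/64 61/256 | 31/128 1/4 1/2 1 } => 123/512
edge 11 of 14 (Blue): { 0 1/8 3/16 7/32 15/64 61/256 123/512 | 31/128 1/4 1/2 1 } => 247/1024
edge 12 of 14 (Red): { 0 1/8 3/16 7/32 15/64 61/256 123/512 | 247/1024 31/128 1/4 1/2 1 } => 493/2048
edge 13 of 14 (Blue): { 0 1/8 3/16 7/32 15/64 61/256 123/512 493/2048 | 247/1024 31/128 1/4 1/2 1 } => 987/4096
edge 14 of 14 (Blue): { 0 1/8 3/16 7/32 15/64 61/256 123/512 493/2048 987/4096 | 247/1024 31/128 1/4 1/2 1 } => 1975/8192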